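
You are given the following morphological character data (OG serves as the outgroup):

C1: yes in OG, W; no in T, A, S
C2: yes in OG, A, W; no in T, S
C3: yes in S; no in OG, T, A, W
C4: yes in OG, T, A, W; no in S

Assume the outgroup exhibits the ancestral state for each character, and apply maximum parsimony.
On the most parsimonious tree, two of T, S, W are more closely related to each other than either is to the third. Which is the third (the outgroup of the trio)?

W

Character polarity is set by the outgroup: the derived state is whichever differs from the outgroup's state, so for C1, C2, C4 the derived state is 'no', and for the remaining characters it is 'yes'.
C1: derived state 'no' in A, S, and T only — synapomorphy for {A, S, T}.
C2 (derived state 'no') is shared by S and T — a synapomorphy uniting that clade.
C3 (derived state 'yes') is unique to S (autapomorphy; uninformative for grouping).
C4: derived state 'no' in S only — an autapomorphy, so it tells us nothing about relationships among taxa.
Most parsimonious ingroup topology: (((T,S),A),W).
T and S share a more recent common ancestor with each other than either does with W, so W is the least closely related of the three.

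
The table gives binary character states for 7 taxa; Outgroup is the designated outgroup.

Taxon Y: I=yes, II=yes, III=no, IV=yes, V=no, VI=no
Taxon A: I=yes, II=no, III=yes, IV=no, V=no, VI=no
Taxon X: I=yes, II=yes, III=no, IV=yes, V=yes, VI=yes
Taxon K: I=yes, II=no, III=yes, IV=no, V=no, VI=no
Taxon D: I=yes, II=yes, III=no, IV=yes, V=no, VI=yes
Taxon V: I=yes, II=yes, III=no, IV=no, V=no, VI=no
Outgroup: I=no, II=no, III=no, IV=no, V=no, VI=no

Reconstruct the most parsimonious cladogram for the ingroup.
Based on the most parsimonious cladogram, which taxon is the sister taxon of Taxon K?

Taxon A

The outgroup has state 'no' for every character, so 'yes' is the derived state throughout.
I (derived state 'yes') is shared by all ingroup taxa — unites the whole ingroup.
Only Taxon D, Taxon V, Taxon X, and Taxon Y show the derived state 'yes' for II, supporting them as a clade.
III: derived state 'yes' in Taxon A and Taxon K only — synapomorphy for {Taxon A, Taxon K}.
IV: derived state 'yes' in Taxon D, Taxon X, and Taxon Y only — synapomorphy for {Taxon D, Taxon X, Taxon Y}.
V: derived state 'yes' in Taxon X only — an autapomorphy, so it tells us nothing about relationships among taxa.
VI: derived state 'yes' in Taxon D and Taxon X only — synapomorphy for {Taxon D, Taxon X}.
Most parsimonious ingroup topology: ((Taxon K,Taxon A),(((Taxon X,Taxon D),Taxon Y),Taxon V)).
Taxon K and Taxon A form a cherry on this tree, so they are sister taxa.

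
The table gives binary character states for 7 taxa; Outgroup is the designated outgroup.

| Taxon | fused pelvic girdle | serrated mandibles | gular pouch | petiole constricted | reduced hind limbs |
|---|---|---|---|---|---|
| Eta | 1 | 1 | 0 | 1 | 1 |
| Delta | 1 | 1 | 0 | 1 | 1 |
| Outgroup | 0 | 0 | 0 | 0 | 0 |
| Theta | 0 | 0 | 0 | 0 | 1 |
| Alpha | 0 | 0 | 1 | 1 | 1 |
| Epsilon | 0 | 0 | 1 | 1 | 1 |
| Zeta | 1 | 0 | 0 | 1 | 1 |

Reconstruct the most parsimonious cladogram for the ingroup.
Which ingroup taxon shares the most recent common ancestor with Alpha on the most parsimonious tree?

The outgroup has state '0' for every character, so '1' is the derived state throughout.
Only Delta, Eta, and Zeta show the derived state '1' for fused pelvic girdle, supporting them as a clade.
serrated mandibles: derived state '1' in Delta and Eta only — synapomorphy for {Delta, Eta}.
Only Alpha and Epsilon show the derived state '1' for gular pouch, supporting them as a clade.
Only Alpha, Delta, Epsilon, Eta, and Zeta show the derived state '1' for petiole constricted, supporting them as a clade.
All ingroup taxa share the derived state '1' for reduced hind limbs; it defines the ingroup but does not resolve relationships within it.
Most parsimonious ingroup topology: (((Alpha,Epsilon),(Zeta,(Delta,Eta))),Theta).
Alpha and Epsilon form a cherry on this tree, so they are sister taxa.

Epsilon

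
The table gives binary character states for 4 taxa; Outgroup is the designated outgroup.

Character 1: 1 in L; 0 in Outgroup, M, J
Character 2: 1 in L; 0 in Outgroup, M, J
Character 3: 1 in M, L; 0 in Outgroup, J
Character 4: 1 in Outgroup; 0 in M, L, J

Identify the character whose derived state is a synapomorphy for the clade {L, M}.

Character 3

Character polarity is set by the outgroup: the derived state is whichever differs from the outgroup's state, so for Character 4 the derived state is '0', and for the remaining characters it is '1'.
Character 1 (derived state '1') is unique to L (autapomorphy; uninformative for grouping).
Character 2: derived state '1' in L only — an autapomorphy, so it tells us nothing about relationships among taxa.
Character 3 (derived state '1') is shared by L and M — a synapomorphy uniting that clade.
All ingroup taxa share the derived state '0' for Character 4; it defines the ingroup but does not resolve relationships within it.
Most parsimonious ingroup topology: ((M,L),J).
The clade {L, M} is supported by Character 3: its derived state '1' occurs in exactly those taxa and in no other taxon (including the outgroup).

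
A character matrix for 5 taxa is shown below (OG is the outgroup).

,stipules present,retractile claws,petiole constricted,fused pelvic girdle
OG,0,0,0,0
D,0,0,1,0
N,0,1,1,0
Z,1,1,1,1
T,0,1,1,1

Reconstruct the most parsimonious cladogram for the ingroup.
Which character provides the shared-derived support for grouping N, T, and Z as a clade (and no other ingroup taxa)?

retractile claws

The outgroup has state '0' for every character, so '1' is the derived state throughout.
stipules present (derived state '1') is unique to Z (autapomorphy; uninformative for grouping).
retractile claws: derived state '1' in N, T, and Z only — synapomorphy for {N, T, Z}.
All ingroup taxa share the derived state '1' for petiole constricted; it defines the ingroup but does not resolve relationships within it.
fused pelvic girdle (derived state '1') is shared by T and Z — a synapomorphy uniting that clade.
Most parsimonious ingroup topology: (D,(N,(Z,T))).
The clade {N, T, Z} is supported by retractile claws: its derived state '1' occurs in exactly those taxa and in no other taxon (including the outgroup).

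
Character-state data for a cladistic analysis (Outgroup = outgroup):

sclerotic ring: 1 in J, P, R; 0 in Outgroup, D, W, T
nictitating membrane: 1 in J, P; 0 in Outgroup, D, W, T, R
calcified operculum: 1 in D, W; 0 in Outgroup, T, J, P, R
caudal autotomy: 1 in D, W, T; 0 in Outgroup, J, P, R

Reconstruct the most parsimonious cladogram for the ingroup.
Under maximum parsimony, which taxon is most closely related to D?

W

The outgroup has state '0' for every character, so '1' is the derived state throughout.
sclerotic ring: derived state '1' in J, P, and R only — synapomorphy for {J, P, R}.
nictitating membrane (derived state '1') is shared by J and P — a synapomorphy uniting that clade.
calcified operculum (derived state '1') is shared by D and W — a synapomorphy uniting that clade.
caudal autotomy: derived state '1' in D, T, and W only — synapomorphy for {D, T, W}.
Most parsimonious ingroup topology: (((D,W),T),((J,P),R)).
D and W form a cherry on this tree, so they are sister taxa.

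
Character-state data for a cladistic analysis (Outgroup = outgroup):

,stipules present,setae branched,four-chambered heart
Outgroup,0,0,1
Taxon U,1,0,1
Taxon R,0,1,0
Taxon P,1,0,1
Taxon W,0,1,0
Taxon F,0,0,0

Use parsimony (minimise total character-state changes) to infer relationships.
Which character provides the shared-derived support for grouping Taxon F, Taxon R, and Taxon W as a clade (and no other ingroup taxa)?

Character polarity is set by the outgroup: the derived state is whichever differs from the outgroup's state, so for four-chambered heart the derived state is '0', and for the remaining characters it is '1'.
Only Taxon P and Taxon U show the derived state '1' for stipules present, supporting them as a clade.
Only Taxon R and Taxon W show the derived state '1' for setae branched, supporting them as a clade.
four-chambered heart: derived state '0' in Taxon F, Taxon R, and Taxon W only — synapomorphy for {Taxon F, Taxon R, Taxon W}.
Most parsimonious ingroup topology: ((Taxon U,Taxon P),((Taxon R,Taxon W),Taxon F)).
The clade {Taxon F, Taxon R, Taxon W} is supported by four-chambered heart: its derived state '0' occurs in exactly those taxa and in no other taxon (including the outgroup).

four-chambered heart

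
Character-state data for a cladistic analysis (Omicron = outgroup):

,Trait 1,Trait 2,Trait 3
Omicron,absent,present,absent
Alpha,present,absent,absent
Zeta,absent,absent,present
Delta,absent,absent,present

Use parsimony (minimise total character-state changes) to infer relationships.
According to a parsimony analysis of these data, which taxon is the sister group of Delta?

Zeta

Character polarity is set by the outgroup: the derived state is whichever differs from the outgroup's state, so for Trait 2 the derived state is 'absent', and for the remaining characters it is 'present'.
Trait 1: derived state 'present' in Alpha only — an autapomorphy, so it tells us nothing about relationships among taxa.
Trait 2 (derived state 'absent') is shared by all ingroup taxa — unites the whole ingroup.
Trait 3 (derived state 'present') is shared by Delta and Zeta — a synapomorphy uniting that clade.
Most parsimonious ingroup topology: (Alpha,(Zeta,Delta)).
Delta and Zeta form a cherry on this tree, so they are sister taxa.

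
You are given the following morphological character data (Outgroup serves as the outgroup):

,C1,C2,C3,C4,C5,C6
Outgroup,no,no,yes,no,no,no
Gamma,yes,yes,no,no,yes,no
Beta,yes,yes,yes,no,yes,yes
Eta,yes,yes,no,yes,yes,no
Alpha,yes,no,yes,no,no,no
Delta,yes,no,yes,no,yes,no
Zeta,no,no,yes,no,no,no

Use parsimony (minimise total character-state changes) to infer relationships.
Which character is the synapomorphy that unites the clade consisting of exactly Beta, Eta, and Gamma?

Character polarity is set by the outgroup: the derived state is whichever differs from the outgroup's state, so for C3 the derived state is 'no', and for the remaining characters it is 'yes'.
C1 (derived state 'yes') is shared by Alpha, Beta, Delta, Eta, and Gamma — a synapomorphy uniting that clade.
Only Beta, Eta, and Gamma show the derived state 'yes' for C2, supporting them as a clade.
C3 (derived state 'no') is shared by Eta and Gamma — a synapomorphy uniting that clade.
C4: derived state 'yes' in Eta only — an autapomorphy, so it tells us nothing about relationships among taxa.
C5 (derived state 'yes') is shared by Beta, Delta, Eta, and Gamma — a synapomorphy uniting that clade.
C6: derived state 'yes' in Beta only — an autapomorphy, so it tells us nothing about relationships among taxa.
Most parsimonious ingroup topology: (((((Gamma,Eta),Beta),Delta),Alpha),Zeta).
The clade {Beta, Eta, Gamma} is supported by C2: its derived state 'yes' occurs in exactly those taxa and in no other taxon (including the outgroup).

C2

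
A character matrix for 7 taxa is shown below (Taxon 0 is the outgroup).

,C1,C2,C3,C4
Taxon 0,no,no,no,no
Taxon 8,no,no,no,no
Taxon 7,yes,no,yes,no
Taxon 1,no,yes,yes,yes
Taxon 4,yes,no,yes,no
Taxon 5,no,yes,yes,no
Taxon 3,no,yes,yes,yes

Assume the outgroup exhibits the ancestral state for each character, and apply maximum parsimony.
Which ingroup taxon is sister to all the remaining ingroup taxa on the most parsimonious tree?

Taxon 8

The outgroup has state 'no' for every character, so 'yes' is the derived state throughout.
C1: derived state 'yes' in Taxon 4 and Taxon 7 only — synapomorphy for {Taxon 4, Taxon 7}.
C2 (derived state 'yes') is shared by Taxon 1, Taxon 3, and Taxon 5 — a synapomorphy uniting that clade.
C3 (derived state 'yes') is shared by Taxon 1, Taxon 3, Taxon 4, Taxon 5, and Taxon 7 — a synapomorphy uniting that clade.
C4 (derived state 'yes') is shared by Taxon 1 and Taxon 3 — a synapomorphy uniting that clade.
Most parsimonious ingroup topology: (Taxon 8,((Taxon 7,Taxon 4),((Taxon 1,Taxon 3),Taxon 5))).
Taxon 8 is sister to the clade containing all other ingroup taxa, so it is the earliest-diverging (most basal) ingroup lineage.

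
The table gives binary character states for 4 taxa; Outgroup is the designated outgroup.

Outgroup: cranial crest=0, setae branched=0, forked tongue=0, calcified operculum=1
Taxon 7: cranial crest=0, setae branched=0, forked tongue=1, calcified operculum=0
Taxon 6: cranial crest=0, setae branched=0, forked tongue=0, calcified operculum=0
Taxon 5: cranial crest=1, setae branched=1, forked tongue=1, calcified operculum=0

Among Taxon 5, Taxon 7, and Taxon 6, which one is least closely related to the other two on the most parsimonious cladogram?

Character polarity is set by the outgroup: the derived state is whichever differs from the outgroup's state, so for calcified operculum the derived state is '0', and for the remaining characters it is '1'.
cranial crest (derived state '1') is unique to Taxon 5 (autapomorphy; uninformative for grouping).
setae branched (derived state '1') is unique to Taxon 5 (autapomorphy; uninformative for grouping).
Only Taxon 5 and Taxon 7 show the derived state '1' for forked tongue, supporting them as a clade.
calcified operculum (derived state '0') is shared by all ingroup taxa — unites the whole ingroup.
Most parsimonious ingroup topology: ((Taxon 7,Taxon 5),Taxon 6).
Taxon 7 and Taxon 5 share a more recent common ancestor with each other than either does with Taxon 6, so Taxon 6 is the least closely related of the three.

Taxon 6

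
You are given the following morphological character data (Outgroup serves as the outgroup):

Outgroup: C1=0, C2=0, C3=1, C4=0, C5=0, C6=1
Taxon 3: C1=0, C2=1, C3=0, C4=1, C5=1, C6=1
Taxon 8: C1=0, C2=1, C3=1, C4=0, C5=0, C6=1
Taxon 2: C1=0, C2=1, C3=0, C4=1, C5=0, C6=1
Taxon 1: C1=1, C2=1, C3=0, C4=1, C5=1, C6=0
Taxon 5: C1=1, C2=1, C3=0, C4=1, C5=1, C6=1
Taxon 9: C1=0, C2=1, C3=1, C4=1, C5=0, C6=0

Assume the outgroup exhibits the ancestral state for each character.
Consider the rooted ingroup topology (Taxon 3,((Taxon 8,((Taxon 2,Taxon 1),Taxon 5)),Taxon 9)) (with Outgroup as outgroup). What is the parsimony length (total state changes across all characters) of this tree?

Map each character onto (Taxon 3,((Taxon 8,((Taxon 2,Taxon 1),Taxon 5)),Taxon 9)) (rooted by Outgroup) and count the minimum state changes it requires (Fitch parsimony):
C1: 2; C2: 1; C3: 2; C4: 2; C5: 3; C6: 2.
Total tree length = 12.

12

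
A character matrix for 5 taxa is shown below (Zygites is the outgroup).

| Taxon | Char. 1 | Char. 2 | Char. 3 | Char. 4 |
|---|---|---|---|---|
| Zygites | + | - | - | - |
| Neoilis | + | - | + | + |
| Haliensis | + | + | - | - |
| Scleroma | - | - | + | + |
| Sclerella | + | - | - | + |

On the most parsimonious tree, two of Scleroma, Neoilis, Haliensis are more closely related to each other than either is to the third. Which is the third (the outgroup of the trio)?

Haliensis

Character polarity is set by the outgroup: the derived state is whichever differs from the outgroup's state, so for Char. 1 the derived state is '-', and for the remaining characters it is '+'.
Char. 1: derived state '-' in Scleroma only — an autapomorphy, so it tells us nothing about relationships among taxa.
Char. 2 (derived state '+') is unique to Haliensis (autapomorphy; uninformative for grouping).
Char. 3 (derived state '+') is shared by Neoilis and Scleroma — a synapomorphy uniting that clade.
Char. 4 (derived state '+') is shared by Neoilis, Sclerella, and Scleroma — a synapomorphy uniting that clade.
Most parsimonious ingroup topology: (((Neoilis,Scleroma),Sclerella),Haliensis).
Scleroma and Neoilis share a more recent common ancestor with each other than either does with Haliensis, so Haliensis is the least closely related of the three.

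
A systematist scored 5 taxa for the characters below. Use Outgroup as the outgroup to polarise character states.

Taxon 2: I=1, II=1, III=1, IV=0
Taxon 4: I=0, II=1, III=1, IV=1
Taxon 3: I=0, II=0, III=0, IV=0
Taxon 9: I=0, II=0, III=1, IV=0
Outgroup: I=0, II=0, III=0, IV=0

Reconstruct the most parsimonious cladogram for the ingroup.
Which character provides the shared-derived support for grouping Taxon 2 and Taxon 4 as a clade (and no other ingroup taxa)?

The outgroup has state '0' for every character, so '1' is the derived state throughout.
I (derived state '1') is unique to Taxon 2 (autapomorphy; uninformative for grouping).
II: derived state '1' in Taxon 2 and Taxon 4 only — synapomorphy for {Taxon 2, Taxon 4}.
Only Taxon 2, Taxon 4, and Taxon 9 show the derived state '1' for III, supporting them as a clade.
IV: derived state '1' in Taxon 4 only — an autapomorphy, so it tells us nothing about relationships among taxa.
Most parsimonious ingroup topology: ((Taxon 9,(Taxon 4,Taxon 2)),Taxon 3).
The clade {Taxon 2, Taxon 4} is supported by II: its derived state '1' occurs in exactly those taxa and in no other taxon (including the outgroup).

II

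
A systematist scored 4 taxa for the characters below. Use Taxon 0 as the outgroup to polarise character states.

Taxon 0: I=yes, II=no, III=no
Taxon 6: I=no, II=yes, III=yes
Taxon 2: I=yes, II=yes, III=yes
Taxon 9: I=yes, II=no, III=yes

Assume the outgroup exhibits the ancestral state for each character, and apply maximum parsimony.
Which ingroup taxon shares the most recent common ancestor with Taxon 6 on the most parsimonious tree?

Taxon 2

Character polarity is set by the outgroup: the derived state is whichever differs from the outgroup's state, so for I the derived state is 'no', and for the remaining characters it is 'yes'.
I: derived state 'no' in Taxon 6 only — an autapomorphy, so it tells us nothing about relationships among taxa.
II: derived state 'yes' in Taxon 2 and Taxon 6 only — synapomorphy for {Taxon 2, Taxon 6}.
All ingroup taxa share the derived state 'yes' for III; it defines the ingroup but does not resolve relationships within it.
Most parsimonious ingroup topology: ((Taxon 6,Taxon 2),Taxon 9).
Taxon 6 and Taxon 2 form a cherry on this tree, so they are sister taxa.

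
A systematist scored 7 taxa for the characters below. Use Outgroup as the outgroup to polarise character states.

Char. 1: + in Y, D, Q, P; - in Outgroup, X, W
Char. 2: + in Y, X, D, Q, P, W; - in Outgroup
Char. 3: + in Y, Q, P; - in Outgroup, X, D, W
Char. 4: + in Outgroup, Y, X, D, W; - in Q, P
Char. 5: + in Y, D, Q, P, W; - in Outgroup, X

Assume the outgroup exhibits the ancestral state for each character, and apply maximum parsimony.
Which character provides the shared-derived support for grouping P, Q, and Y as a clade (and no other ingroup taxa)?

Character polarity is set by the outgroup: the derived state is whichever differs from the outgroup's state, so for Char. 4 the derived state is '-', and for the remaining characters it is '+'.
Char. 1 (derived state '+') is shared by D, P, Q, and Y — a synapomorphy uniting that clade.
All ingroup taxa share the derived state '+' for Char. 2; it defines the ingroup but does not resolve relationships within it.
Char. 3: derived state '+' in P, Q, and Y only — synapomorphy for {P, Q, Y}.
Char. 4: derived state '-' in P and Q only — synapomorphy for {P, Q}.
Char. 5 (derived state '+') is shared by D, P, Q, W, and Y — a synapomorphy uniting that clade.
Most parsimonious ingroup topology: ((((Y,(Q,P)),D),W),X).
The clade {P, Q, Y} is supported by Char. 3: its derived state '+' occurs in exactly those taxa and in no other taxon (including the outgroup).

Char. 3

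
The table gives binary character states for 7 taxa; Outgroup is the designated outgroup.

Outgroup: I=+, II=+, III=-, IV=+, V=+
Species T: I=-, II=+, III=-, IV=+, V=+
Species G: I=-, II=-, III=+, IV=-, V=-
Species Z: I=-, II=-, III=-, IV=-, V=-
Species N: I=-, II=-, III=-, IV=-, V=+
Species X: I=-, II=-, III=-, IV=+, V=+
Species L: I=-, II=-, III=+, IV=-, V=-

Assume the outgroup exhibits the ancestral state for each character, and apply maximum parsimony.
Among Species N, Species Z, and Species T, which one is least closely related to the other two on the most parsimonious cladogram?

Species T

Character polarity is set by the outgroup: the derived state is whichever differs from the outgroup's state, so for I, II, IV, V the derived state is '-', and for the remaining characters it is '+'.
I (derived state '-') is shared by all ingroup taxa — unites the whole ingroup.
II (derived state '-') is shared by Species G, Species L, Species N, Species X, and Species Z — a synapomorphy uniting that clade.
Only Species G and Species L show the derived state '+' for III, supporting them as a clade.
Only Species G, Species L, Species N, and Species Z show the derived state '-' for IV, supporting them as a clade.
V (derived state '-') is shared by Species G, Species L, and Species Z — a synapomorphy uniting that clade.
Most parsimonious ingroup topology: (Species T,((((Species G,Species L),Species Z),Species N),Species X)).
Species N and Species Z share a more recent common ancestor with each other than either does with Species T, so Species T is the least closely related of the three.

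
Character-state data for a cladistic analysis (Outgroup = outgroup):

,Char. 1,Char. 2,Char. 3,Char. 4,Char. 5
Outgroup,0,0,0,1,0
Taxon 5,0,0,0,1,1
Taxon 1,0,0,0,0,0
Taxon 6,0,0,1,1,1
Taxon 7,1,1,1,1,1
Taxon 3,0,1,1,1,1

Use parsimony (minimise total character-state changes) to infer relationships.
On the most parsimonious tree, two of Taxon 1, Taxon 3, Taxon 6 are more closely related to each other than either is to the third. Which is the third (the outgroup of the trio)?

Character polarity is set by the outgroup: the derived state is whichever differs from the outgroup's state, so for Char. 4 the derived state is '0', and for the remaining characters it is '1'.
Char. 1 (derived state '1') is unique to Taxon 7 (autapomorphy; uninformative for grouping).
Char. 2: derived state '1' in Taxon 3 and Taxon 7 only — synapomorphy for {Taxon 3, Taxon 7}.
Only Taxon 3, Taxon 6, and Taxon 7 show the derived state '1' for Char. 3, supporting them as a clade.
Char. 4: derived state '0' in Taxon 1 only — an autapomorphy, so it tells us nothing about relationships among taxa.
Char. 5: derived state '1' in Taxon 3, Taxon 5, Taxon 6, and Taxon 7 only — synapomorphy for {Taxon 3, Taxon 5, Taxon 6, Taxon 7}.
Most parsimonious ingroup topology: ((Taxon 5,(Taxon 6,(Taxon 7,Taxon 3))),Taxon 1).
Taxon 6 and Taxon 3 share a more recent common ancestor with each other than either does with Taxon 1, so Taxon 1 is the least closely related of the three.

Taxon 1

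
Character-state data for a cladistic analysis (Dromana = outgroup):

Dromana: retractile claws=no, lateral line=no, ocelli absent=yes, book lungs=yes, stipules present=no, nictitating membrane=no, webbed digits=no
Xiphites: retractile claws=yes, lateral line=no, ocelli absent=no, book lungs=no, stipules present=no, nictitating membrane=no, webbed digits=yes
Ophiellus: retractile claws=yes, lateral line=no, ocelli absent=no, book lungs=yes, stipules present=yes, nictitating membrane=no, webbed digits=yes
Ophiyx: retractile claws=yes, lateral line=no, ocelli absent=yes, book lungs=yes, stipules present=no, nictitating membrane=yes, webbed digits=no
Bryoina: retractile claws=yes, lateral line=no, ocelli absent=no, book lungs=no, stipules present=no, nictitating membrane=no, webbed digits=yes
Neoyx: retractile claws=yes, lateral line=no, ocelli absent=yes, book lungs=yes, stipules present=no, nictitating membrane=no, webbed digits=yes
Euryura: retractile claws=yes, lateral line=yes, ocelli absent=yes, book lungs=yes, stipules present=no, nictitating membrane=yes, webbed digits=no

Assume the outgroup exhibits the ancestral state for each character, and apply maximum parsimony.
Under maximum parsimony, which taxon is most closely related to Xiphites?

Bryoina

Character polarity is set by the outgroup: the derived state is whichever differs from the outgroup's state, so for ocelli absent, book lungs the derived state is 'no', and for the remaining characters it is 'yes'.
All ingroup taxa share the derived state 'yes' for retractile claws; it defines the ingroup but does not resolve relationships within it.
lateral line (derived state 'yes') is unique to Euryura (autapomorphy; uninformative for grouping).
Only Bryoina, Ophiellus, and Xiphites show the derived state 'no' for ocelli absent, supporting them as a clade.
Only Bryoina and Xiphites show the derived state 'no' for book lungs, supporting them as a clade.
stipules present (derived state 'yes') is unique to Ophiellus (autapomorphy; uninformative for grouping).
Only Euryura and Ophiyx show the derived state 'yes' for nictitating membrane, supporting them as a clade.
webbed digits: derived state 'yes' in Bryoina, Neoyx, Ophiellus, and Xiphites only — synapomorphy for {Bryoina, Neoyx, Ophiellus, Xiphites}.
Most parsimonious ingroup topology: ((((Xiphites,Bryoina),Ophiellus),Neoyx),(Ophiyx,Euryura)).
Xiphites and Bryoina form a cherry on this tree, so they are sister taxa.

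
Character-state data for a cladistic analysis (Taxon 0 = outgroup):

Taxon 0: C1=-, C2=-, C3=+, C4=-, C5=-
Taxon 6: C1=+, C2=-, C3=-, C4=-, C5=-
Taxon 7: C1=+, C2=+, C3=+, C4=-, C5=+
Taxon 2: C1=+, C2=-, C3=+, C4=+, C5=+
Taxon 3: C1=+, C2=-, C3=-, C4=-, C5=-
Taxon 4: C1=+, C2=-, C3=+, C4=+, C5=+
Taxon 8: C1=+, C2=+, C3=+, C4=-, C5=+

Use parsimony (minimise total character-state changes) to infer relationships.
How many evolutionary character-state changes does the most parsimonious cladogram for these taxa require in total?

5

Character polarity is set by the outgroup: the derived state is whichever differs from the outgroup's state, so for C3 the derived state is '-', and for the remaining characters it is '+'.
C1 (derived state '+') is shared by all ingroup taxa — unites the whole ingroup.
C2: derived state '+' in Taxon 7 and Taxon 8 only — synapomorphy for {Taxon 7, Taxon 8}.
C3 (derived state '-') is shared by Taxon 3 and Taxon 6 — a synapomorphy uniting that clade.
C4 (derived state '+') is shared by Taxon 2 and Taxon 4 — a synapomorphy uniting that clade.
Only Taxon 2, Taxon 4, Taxon 7, and Taxon 8 show the derived state '+' for C5, supporting them as a clade.
Most parsimonious ingroup topology: ((Taxon 6,Taxon 3),((Taxon 7,Taxon 8),(Taxon 2,Taxon 4))).
Changes per character on this tree: C1: 1; C2: 1; C3: 1; C4: 1; C5: 1.
Total = 5.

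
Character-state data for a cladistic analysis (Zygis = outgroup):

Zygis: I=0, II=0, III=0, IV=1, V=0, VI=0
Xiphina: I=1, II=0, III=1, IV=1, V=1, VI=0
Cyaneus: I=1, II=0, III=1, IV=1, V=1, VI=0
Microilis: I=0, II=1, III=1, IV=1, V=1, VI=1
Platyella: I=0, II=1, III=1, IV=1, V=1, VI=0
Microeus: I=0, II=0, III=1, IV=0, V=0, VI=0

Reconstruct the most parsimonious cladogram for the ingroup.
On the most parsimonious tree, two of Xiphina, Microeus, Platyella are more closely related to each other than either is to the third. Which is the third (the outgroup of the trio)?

Character polarity is set by the outgroup: the derived state is whichever differs from the outgroup's state, so for IV the derived state is '0', and for the remaining characters it is '1'.
Only Cyaneus and Xiphina show the derived state '1' for I, supporting them as a clade.
II (derived state '1') is shared by Microilis and Platyella — a synapomorphy uniting that clade.
All ingroup taxa share the derived state '1' for III; it defines the ingroup but does not resolve relationships within it.
IV: derived state '0' in Microeus only — an autapomorphy, so it tells us nothing about relationships among taxa.
V: derived state '1' in Cyaneus, Microilis, Platyella, and Xiphina only — synapomorphy for {Cyaneus, Microilis, Platyella, Xiphina}.
VI: derived state '1' in Microilis only — an autapomorphy, so it tells us nothing about relationships among taxa.
Most parsimonious ingroup topology: (((Xiphina,Cyaneus),(Microilis,Platyella)),Microeus).
Platyella and Xiphina share a more recent common ancestor with each other than either does with Microeus, so Microeus is the least closely related of the three.

Microeus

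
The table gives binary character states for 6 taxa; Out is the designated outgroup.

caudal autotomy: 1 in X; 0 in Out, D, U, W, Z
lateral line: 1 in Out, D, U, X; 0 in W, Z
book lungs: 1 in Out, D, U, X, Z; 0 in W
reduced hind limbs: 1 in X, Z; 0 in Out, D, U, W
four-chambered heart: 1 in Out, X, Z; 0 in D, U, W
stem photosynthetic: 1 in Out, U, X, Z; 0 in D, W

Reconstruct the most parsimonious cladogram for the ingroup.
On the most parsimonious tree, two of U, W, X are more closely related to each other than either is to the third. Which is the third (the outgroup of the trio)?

Character polarity is set by the outgroup: the derived state is whichever differs from the outgroup's state, so for lateral line, book lungs, four-chambered heart, stem photosynthetic the derived state is '0', and for the remaining characters it is '1'.
caudal autotomy (derived state '1') is unique to X (autapomorphy; uninformative for grouping).
lateral line groups W and Z, which is incompatible with the clades supported by the remaining characters; treating it as convergent (homoplasy) costs fewer steps than any alternative tree.
book lungs: derived state '0' in W only — an autapomorphy, so it tells us nothing about relationships among taxa.
reduced hind limbs: derived state '1' in X and Z only — synapomorphy for {X, Z}.
four-chambered heart (derived state '0') is shared by D, U, and W — a synapomorphy uniting that clade.
Only D and W show the derived state '0' for stem photosynthetic, supporting them as a clade.
Most parsimonious ingroup topology: (((D,W),U),(X,Z)).
W and U share a more recent common ancestor with each other than either does with X, so X is the least closely related of the three.

X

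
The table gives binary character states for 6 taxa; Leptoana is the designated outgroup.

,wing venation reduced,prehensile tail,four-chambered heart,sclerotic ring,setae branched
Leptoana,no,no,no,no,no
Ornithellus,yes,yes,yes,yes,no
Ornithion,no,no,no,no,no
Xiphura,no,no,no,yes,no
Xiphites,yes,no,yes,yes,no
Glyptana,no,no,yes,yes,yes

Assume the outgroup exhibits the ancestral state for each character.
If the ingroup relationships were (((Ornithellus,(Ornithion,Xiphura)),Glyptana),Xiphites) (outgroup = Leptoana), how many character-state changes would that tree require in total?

Map each character onto (((Ornithellus,(Ornithion,Xiphura)),Glyptana),Xiphites) (rooted by Leptoana) and count the minimum state changes it requires (Fitch parsimony):
wing venation reduced: 2; prehensile tail: 1; four-chambered heart: 2; sclerotic ring: 2; setae branched: 1.
Total tree length = 8.

8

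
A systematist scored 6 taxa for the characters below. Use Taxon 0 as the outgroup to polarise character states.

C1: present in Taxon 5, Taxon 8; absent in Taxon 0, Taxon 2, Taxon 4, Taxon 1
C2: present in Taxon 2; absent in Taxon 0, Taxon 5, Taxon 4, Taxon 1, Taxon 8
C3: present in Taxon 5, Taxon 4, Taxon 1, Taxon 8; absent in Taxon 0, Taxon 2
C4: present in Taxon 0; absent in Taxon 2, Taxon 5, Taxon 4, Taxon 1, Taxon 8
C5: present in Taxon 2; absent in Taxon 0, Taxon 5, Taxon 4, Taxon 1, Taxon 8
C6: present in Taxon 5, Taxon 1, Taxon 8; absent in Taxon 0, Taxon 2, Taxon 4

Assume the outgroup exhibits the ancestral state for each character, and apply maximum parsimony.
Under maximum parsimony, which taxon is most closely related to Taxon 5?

Taxon 8

Character polarity is set by the outgroup: the derived state is whichever differs from the outgroup's state, so for C4 the derived state is 'absent', and for the remaining characters it is 'present'.
C1: derived state 'present' in Taxon 5 and Taxon 8 only — synapomorphy for {Taxon 5, Taxon 8}.
C2: derived state 'present' in Taxon 2 only — an autapomorphy, so it tells us nothing about relationships among taxa.
Only Taxon 1, Taxon 4, Taxon 5, and Taxon 8 show the derived state 'present' for C3, supporting them as a clade.
All ingroup taxa share the derived state 'absent' for C4; it defines the ingroup but does not resolve relationships within it.
C5 (derived state 'present') is unique to Taxon 2 (autapomorphy; uninformative for grouping).
C6: derived state 'present' in Taxon 1, Taxon 5, and Taxon 8 only — synapomorphy for {Taxon 1, Taxon 5, Taxon 8}.
Most parsimonious ingroup topology: ((((Taxon 8,Taxon 5),Taxon 1),Taxon 4),Taxon 2).
Taxon 5 and Taxon 8 form a cherry on this tree, so they are sister taxa.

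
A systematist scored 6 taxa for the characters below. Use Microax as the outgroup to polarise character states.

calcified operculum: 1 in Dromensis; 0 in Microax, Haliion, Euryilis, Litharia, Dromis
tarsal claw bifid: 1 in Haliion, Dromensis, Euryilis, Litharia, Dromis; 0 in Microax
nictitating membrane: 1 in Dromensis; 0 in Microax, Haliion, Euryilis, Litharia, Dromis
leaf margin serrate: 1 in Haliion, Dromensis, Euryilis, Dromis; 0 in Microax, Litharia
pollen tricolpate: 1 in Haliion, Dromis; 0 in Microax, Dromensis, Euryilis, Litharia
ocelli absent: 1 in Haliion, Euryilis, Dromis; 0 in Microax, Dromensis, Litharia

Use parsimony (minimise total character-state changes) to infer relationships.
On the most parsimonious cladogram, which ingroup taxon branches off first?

Litharia

The outgroup has state '0' for every character, so '1' is the derived state throughout.
calcified operculum: derived state '1' in Dromensis only — an autapomorphy, so it tells us nothing about relationships among taxa.
All ingroup taxa share the derived state '1' for tarsal claw bifid; it defines the ingroup but does not resolve relationships within it.
nictitating membrane: derived state '1' in Dromensis only — an autapomorphy, so it tells us nothing about relationships among taxa.
Only Dromensis, Dromis, Euryilis, and Haliion show the derived state '1' for leaf margin serrate, supporting them as a clade.
pollen tricolpate (derived state '1') is shared by Dromis and Haliion — a synapomorphy uniting that clade.
ocelli absent: derived state '1' in Dromis, Euryilis, and Haliion only — synapomorphy for {Dromis, Euryilis, Haliion}.
Most parsimonious ingroup topology: ((((Haliion,Dromis),Euryilis),Dromensis),Litharia).
Litharia is sister to the clade containing all other ingroup taxa, so it is the earliest-diverging (most basal) ingroup lineage.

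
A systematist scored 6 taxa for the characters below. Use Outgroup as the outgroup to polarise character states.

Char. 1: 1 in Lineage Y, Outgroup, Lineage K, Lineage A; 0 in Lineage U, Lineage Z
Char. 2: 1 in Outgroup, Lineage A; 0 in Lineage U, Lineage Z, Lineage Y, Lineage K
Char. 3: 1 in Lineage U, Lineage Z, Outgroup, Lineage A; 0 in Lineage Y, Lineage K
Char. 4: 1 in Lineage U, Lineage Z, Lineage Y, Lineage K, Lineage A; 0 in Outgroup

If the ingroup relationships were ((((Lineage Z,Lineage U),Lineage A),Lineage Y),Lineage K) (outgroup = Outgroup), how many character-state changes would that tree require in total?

Map each character onto ((((Lineage Z,Lineage U),Lineage A),Lineage Y),Lineage K) (rooted by Outgroup) and count the minimum state changes it requires (Fitch parsimony):
Char. 1: 1; Char. 2: 2; Char. 3: 2; Char. 4: 1.
Total tree length = 6.

6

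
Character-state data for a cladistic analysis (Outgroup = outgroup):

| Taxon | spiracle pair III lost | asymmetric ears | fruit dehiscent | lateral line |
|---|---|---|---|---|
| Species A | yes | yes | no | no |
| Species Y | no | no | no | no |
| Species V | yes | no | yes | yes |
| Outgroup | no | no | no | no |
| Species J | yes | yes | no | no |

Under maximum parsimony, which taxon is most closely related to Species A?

Species J

The outgroup has state 'no' for every character, so 'yes' is the derived state throughout.
spiracle pair III lost (derived state 'yes') is shared by Species A, Species J, and Species V — a synapomorphy uniting that clade.
asymmetric ears: derived state 'yes' in Species A and Species J only — synapomorphy for {Species A, Species J}.
fruit dehiscent: derived state 'yes' in Species V only — an autapomorphy, so it tells us nothing about relationships among taxa.
lateral line: derived state 'yes' in Species V only — an autapomorphy, so it tells us nothing about relationships among taxa.
Most parsimonious ingroup topology: (((Species J,Species A),Species V),Species Y).
Species A and Species J form a cherry on this tree, so they are sister taxa.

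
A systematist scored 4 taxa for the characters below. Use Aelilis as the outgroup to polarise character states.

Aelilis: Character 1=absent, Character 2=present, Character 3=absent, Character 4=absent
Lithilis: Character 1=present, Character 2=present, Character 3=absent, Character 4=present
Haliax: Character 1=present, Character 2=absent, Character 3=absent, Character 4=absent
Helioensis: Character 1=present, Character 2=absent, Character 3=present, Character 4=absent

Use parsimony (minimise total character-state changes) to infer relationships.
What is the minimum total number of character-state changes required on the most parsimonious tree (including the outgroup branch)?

4

Character polarity is set by the outgroup: the derived state is whichever differs from the outgroup's state, so for Character 2 the derived state is 'absent', and for the remaining characters it is 'present'.
Character 1 (derived state 'present') is shared by all ingroup taxa — unites the whole ingroup.
Character 2 (derived state 'absent') is shared by Haliax and Helioensis — a synapomorphy uniting that clade.
Character 3 (derived state 'present') is unique to Helioensis (autapomorphy; uninformative for grouping).
Character 4 (derived state 'present') is unique to Lithilis (autapomorphy; uninformative for grouping).
Most parsimonious ingroup topology: (Lithilis,(Haliax,Helioensis)).
Changes per character on this tree: Character 1: 1; Character 2: 1; Character 3: 1; Character 4: 1.
Total = 4.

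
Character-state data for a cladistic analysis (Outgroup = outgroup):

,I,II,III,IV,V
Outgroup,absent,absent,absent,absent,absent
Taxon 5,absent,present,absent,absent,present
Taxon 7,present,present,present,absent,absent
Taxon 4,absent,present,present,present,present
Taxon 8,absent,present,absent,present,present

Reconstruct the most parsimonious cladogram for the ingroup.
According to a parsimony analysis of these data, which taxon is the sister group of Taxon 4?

Taxon 8

The outgroup has state 'absent' for every character, so 'present' is the derived state throughout.
I (derived state 'present') is unique to Taxon 7 (autapomorphy; uninformative for grouping).
All ingroup taxa share the derived state 'present' for II; it defines the ingroup but does not resolve relationships within it.
III (state 'present') occurs in Taxon 4 and Taxon 7 but conflicts with the nesting implied by the other characters — most parsimoniously interpreted as homoplasy.
Only Taxon 4 and Taxon 8 show the derived state 'present' for IV, supporting them as a clade.
V (derived state 'present') is shared by Taxon 4, Taxon 5, and Taxon 8 — a synapomorphy uniting that clade.
Most parsimonious ingroup topology: ((Taxon 5,(Taxon 4,Taxon 8)),Taxon 7).
Taxon 4 and Taxon 8 form a cherry on this tree, so they are sister taxa.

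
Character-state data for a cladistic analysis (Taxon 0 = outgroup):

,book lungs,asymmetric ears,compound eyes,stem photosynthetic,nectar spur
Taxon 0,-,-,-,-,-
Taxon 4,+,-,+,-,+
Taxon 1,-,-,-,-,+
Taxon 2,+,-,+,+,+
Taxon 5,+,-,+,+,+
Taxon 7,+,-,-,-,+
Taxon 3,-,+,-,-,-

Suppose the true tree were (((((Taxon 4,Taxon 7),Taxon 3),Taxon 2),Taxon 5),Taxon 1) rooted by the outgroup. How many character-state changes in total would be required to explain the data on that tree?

10

Map each character onto (((((Taxon 4,Taxon 7),Taxon 3),Taxon 2),Taxon 5),Taxon 1) (rooted by Taxon 0) and count the minimum state changes it requires (Fitch parsimony):
book lungs: 2; asymmetric ears: 1; compound eyes: 3; stem photosynthetic: 2; nectar spur: 2.
Total tree length = 10.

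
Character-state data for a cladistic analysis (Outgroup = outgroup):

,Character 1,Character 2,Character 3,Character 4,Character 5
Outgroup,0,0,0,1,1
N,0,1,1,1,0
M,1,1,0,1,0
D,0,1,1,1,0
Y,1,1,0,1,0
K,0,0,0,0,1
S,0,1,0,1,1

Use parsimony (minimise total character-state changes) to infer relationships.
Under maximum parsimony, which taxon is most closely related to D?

N

Character polarity is set by the outgroup: the derived state is whichever differs from the outgroup's state, so for Character 4, Character 5 the derived state is '0', and for the remaining characters it is '1'.
Character 1: derived state '1' in M and Y only — synapomorphy for {M, Y}.
Character 2: derived state '1' in D, M, N, S, and Y only — synapomorphy for {D, M, N, S, Y}.
Character 3 (derived state '1') is shared by D and N — a synapomorphy uniting that clade.
Character 4 (derived state '0') is unique to K (autapomorphy; uninformative for grouping).
Character 5: derived state '0' in D, M, N, and Y only — synapomorphy for {D, M, N, Y}.
Most parsimonious ingroup topology: ((((N,D),(M,Y)),S),K).
D and N form a cherry on this tree, so they are sister taxa.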